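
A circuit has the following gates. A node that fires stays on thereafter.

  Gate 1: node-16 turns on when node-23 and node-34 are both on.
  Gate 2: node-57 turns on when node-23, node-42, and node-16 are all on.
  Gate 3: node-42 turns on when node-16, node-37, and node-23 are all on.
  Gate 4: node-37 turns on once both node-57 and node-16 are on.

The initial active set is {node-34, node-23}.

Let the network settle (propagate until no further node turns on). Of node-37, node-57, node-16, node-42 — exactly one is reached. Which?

node-16

Gate 1: node-23 and node-34 on → node-16 on.
node-57 would need node-23, node-42, and node-16 (Gate 2), but node-42 never turns on. node-42 would need node-16, node-37, and node-23 (Gate 3), but node-37 never turns on. node-37 would need node-57 and node-16 (Gate 4), but node-57 never turns on.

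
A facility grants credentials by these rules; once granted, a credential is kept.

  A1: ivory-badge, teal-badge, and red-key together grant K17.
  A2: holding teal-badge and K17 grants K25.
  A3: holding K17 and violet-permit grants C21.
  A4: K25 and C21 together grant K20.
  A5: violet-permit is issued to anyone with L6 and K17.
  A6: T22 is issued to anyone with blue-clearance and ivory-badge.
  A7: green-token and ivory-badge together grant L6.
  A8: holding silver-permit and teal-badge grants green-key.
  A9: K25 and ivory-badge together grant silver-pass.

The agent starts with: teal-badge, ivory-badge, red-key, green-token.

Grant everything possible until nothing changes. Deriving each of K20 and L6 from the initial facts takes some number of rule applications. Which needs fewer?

L6

L6: Holding green-token and ivory-badge grants L6 (A7). [1 rule application]
K20: Holding green-token and ivory-badge grants L6 (A7). Holding ivory-badge, teal-badge, and red-key grants K17 (A1). Holding teal-badge and K17 grants K25 (A2). Holding L6 and K17 grants violet-permit (A5). Holding K17 and violet-permit grants C21 (A3). Holding K25 and C21 grants K20 (A4). [6 rule applications]
L6 needs fewer.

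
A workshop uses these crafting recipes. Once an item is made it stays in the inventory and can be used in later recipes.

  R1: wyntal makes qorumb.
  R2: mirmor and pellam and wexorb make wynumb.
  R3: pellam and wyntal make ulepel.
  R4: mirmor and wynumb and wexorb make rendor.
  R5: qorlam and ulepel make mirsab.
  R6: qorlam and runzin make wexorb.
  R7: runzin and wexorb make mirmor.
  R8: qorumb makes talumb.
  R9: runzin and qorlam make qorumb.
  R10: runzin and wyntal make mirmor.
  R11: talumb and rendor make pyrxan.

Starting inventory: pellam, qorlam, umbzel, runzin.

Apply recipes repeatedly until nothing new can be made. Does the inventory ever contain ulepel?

No

ulepel would need pellam and wyntal (R3), but wyntal is never obtained.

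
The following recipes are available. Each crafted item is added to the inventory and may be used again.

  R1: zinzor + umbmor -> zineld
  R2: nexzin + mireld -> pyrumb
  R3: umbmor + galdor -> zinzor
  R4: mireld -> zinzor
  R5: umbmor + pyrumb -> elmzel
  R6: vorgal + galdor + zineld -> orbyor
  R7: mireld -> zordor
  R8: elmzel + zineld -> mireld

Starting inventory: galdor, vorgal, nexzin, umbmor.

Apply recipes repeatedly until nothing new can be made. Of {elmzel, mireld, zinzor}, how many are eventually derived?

1

Using R3, umbmor and galdor make zinzor.
elmzel would need umbmor and pyrumb (R5), but pyrumb is never obtained.
mireld would need elmzel and zineld (R8), but elmzel is never obtained.
zinzor: reached.
Reached: zinzor — 1 of the 3.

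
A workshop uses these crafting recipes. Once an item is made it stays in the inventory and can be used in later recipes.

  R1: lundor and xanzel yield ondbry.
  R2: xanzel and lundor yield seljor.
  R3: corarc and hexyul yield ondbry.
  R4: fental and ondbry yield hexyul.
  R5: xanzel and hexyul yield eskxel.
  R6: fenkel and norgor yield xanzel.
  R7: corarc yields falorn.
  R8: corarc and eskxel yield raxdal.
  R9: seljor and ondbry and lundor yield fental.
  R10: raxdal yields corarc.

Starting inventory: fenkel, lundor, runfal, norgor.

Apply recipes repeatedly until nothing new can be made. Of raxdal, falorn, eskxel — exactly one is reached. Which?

Using R6, fenkel and norgor make xanzel.
lundor and xanzel → ondbry (R1).
xanzel and lundor → seljor (R2).
Using R9, seljor, ondbry, and lundor make fental.
Using R4, fental and ondbry make hexyul.
Using R5, xanzel and hexyul make eskxel.
raxdal would need corarc and eskxel (R8), but corarc is never obtained. falorn would need corarc (R7), but corarc is never obtained.

eskxel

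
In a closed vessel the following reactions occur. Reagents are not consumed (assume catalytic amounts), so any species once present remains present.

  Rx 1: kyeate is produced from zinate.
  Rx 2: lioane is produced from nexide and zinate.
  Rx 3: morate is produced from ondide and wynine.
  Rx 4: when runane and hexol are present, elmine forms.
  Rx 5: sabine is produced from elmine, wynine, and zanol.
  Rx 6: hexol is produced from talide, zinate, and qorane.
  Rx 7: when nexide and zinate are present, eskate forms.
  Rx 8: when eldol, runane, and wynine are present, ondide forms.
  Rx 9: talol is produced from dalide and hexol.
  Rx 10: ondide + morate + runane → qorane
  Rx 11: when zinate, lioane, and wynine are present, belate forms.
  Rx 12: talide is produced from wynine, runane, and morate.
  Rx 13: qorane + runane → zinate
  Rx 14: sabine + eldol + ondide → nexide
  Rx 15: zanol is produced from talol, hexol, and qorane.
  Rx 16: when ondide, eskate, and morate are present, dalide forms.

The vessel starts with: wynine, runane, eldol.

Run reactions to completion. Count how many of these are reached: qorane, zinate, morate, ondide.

eldol, runane, and wynine present → ondide forms (Rx 8).
ondide and wynine present → morate forms (Rx 3).
ondide, morate, and runane present → qorane forms (Rx 10).
qorane and runane present → zinate forms (Rx 13).
qorane: reached.
zinate: reached.
morate: reached.
ondide: reached.
All 4 are reached.

4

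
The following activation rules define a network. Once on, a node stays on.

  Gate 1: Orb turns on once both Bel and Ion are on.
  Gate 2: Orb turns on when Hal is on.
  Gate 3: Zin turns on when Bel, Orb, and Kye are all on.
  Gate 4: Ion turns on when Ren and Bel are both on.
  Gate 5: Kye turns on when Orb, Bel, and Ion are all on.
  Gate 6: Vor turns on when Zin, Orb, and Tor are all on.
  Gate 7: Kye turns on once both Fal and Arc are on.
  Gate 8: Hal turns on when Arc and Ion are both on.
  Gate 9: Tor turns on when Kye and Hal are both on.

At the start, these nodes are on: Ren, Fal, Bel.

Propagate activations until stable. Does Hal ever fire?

No

Hal would need Arc and Ion (Gate 8), but Arc never turns on.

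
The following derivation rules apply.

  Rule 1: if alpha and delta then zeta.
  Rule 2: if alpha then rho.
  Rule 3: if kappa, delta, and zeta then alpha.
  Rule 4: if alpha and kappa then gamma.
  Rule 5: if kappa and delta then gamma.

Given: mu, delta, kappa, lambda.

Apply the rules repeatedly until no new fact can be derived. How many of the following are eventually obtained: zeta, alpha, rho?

zeta would need alpha and delta (Rule 1), but alpha is never established.
alpha would need kappa, delta, and zeta (Rule 3), but zeta is never established.
rho would need alpha (Rule 2), but alpha is never established.
None of the 3 are reached.

0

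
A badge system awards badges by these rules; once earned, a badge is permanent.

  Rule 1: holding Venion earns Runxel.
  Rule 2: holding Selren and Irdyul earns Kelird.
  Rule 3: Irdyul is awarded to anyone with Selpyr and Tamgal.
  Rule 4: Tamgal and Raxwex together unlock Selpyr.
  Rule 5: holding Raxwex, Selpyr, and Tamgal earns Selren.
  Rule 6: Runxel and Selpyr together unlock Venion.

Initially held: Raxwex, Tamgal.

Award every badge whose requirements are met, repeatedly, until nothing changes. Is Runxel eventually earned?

No

Runxel would need Venion (Rule 1), but Venion is never earned.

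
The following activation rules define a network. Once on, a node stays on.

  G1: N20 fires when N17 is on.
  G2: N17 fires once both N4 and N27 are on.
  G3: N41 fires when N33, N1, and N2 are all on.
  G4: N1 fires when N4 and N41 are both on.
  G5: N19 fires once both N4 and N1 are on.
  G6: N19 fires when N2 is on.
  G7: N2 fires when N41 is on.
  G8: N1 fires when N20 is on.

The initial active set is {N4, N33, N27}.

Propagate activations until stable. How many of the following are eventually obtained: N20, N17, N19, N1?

N4 and N27 are on, so N17 fires (G2).
N17 is on, so N20 fires (G1).
G8: N20 on → N1 on.
N4 and N1 are on, so N19 fires (G5).
N20: reached.
N17: reached.
N19: reached.
N1: reached.
All 4 are reached.

4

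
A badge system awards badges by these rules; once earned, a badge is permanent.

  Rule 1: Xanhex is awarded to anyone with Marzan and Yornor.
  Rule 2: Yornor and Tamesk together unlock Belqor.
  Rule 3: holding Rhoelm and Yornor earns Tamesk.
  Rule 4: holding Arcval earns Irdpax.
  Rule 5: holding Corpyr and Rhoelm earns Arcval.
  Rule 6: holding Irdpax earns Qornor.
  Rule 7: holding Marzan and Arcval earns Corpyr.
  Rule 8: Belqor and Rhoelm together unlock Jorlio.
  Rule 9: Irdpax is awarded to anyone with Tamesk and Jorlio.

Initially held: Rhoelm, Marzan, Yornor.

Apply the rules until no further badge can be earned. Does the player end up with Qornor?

Yes

With Rhoelm and Yornor, Tamesk is earned (Rule 3).
With Yornor and Tamesk, Belqor is earned (Rule 2).
With Belqor and Rhoelm, Jorlio is earned (Rule 8).
With Tamesk and Jorlio, Irdpax is earned (Rule 9).
With Irdpax, Qornor is earned (Rule 6).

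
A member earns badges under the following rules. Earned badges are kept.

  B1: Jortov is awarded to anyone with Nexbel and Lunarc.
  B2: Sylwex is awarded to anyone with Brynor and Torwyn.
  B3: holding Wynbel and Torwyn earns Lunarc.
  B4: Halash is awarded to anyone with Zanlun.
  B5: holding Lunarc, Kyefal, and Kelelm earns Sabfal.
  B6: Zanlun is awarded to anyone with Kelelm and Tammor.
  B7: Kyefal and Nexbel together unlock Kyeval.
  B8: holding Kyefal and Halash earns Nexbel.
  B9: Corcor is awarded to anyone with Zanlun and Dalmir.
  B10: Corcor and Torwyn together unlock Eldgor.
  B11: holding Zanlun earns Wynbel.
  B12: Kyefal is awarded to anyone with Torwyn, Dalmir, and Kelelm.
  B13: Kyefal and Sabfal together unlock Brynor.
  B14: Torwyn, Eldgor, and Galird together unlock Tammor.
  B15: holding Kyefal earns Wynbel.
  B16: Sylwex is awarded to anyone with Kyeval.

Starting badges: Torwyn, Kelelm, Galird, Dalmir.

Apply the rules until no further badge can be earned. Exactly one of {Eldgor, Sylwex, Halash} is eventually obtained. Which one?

Sylwex

With Torwyn, Dalmir, and Kelelm, Kyefal is earned (B12).
With Kyefal, Wynbel is earned (B15).
With Wynbel and Torwyn, Lunarc is earned (B3).
With Lunarc, Kyefal, and Kelelm, Sabfal is earned (B5).
With Kyefal and Sabfal, Brynor is earned (B13).
With Brynor and Torwyn, Sylwex is earned (B2).
Halash would need Zanlun (B4), but Zanlun is never earned. Eldgor would need Corcor and Torwyn (B10), but Corcor is never earned.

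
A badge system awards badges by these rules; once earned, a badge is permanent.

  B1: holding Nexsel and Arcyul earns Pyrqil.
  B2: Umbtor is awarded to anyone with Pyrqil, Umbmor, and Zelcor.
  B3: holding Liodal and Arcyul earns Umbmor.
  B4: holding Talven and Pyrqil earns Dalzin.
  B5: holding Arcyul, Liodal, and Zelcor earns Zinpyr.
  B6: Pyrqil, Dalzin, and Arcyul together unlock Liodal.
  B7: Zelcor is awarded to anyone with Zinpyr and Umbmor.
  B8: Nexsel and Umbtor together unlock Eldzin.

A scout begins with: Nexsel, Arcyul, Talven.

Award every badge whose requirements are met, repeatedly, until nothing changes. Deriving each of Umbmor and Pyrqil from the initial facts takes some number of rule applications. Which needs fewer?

Pyrqil

Pyrqil: With Nexsel and Arcyul, Pyrqil is earned (B1). [1 rule application]
Umbmor: With Nexsel and Arcyul, Pyrqil is earned (B1). With Talven and Pyrqil, Dalzin is earned (B4). With Pyrqil, Dalzin, and Arcyul, Liodal is earned (B6). With Liodal and Arcyul, Umbmor is earned (B3). [4 rule applications]
Pyrqil needs fewer.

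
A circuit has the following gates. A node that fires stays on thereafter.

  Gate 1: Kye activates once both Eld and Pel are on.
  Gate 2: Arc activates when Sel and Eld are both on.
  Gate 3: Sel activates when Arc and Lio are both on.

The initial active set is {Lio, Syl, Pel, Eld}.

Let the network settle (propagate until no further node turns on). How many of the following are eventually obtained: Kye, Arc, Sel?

1

Gate 1: Eld and Pel on → Kye on.
Kye: reached.
Arc would need Sel and Eld (Gate 2), but Sel never turns on.
Sel would need Arc and Lio (Gate 3), but Arc never turns on.
Reached: Kye — 1 of the 3.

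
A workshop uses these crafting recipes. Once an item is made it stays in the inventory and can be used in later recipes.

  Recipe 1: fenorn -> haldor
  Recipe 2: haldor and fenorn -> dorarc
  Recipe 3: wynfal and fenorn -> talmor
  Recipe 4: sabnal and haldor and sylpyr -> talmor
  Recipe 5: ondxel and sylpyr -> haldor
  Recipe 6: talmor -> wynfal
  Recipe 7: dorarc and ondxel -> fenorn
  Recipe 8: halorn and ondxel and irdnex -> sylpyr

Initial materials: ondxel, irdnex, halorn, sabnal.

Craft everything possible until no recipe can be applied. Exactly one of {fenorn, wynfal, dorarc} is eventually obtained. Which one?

Using Recipe 8, halorn, ondxel, and irdnex make sylpyr.
Using Recipe 5, ondxel and sylpyr make haldor.
Using Recipe 4, sabnal, haldor, and sylpyr make talmor.
talmor -> wynfal (Recipe 6).
dorarc would need haldor and fenorn (Recipe 2), but fenorn is never obtained. fenorn would need dorarc and ondxel (Recipe 7), but dorarc is never obtained.

wynfal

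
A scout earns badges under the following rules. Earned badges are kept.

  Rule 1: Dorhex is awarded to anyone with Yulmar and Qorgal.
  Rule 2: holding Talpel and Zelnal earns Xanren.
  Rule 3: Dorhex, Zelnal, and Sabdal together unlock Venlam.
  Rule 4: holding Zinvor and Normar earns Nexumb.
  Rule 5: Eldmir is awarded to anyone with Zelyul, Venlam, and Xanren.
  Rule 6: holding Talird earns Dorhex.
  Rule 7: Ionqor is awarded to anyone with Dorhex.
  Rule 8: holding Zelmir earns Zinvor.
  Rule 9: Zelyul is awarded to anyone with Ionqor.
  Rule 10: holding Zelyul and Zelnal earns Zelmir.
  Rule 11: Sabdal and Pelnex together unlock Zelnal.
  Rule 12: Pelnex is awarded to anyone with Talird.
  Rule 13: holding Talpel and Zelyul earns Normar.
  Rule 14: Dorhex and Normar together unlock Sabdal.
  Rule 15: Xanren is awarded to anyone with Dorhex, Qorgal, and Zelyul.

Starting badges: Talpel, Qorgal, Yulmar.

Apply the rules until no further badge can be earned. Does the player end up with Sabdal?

Yes

With Yulmar and Qorgal, Dorhex is earned (Rule 1).
With Dorhex, Ionqor is earned (Rule 7).
With Ionqor, Zelyul is earned (Rule 9).
With Talpel and Zelyul, Normar is earned (Rule 13).
With Dorhex and Normar, Sabdal is earned (Rule 14).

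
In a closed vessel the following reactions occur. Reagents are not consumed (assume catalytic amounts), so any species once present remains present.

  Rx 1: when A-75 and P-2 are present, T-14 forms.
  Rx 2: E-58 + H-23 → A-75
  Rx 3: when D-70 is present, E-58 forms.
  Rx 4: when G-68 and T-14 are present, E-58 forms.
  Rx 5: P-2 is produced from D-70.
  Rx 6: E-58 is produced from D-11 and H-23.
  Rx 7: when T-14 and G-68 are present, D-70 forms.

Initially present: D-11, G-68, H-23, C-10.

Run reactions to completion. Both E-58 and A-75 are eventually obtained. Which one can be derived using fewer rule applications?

E-58

E-58: D-11 and H-23 present → E-58 forms (Rx 6). [1 rule application]
A-75: D-11 and H-23 present → E-58 forms (Rx 6). E-58 and H-23 present → A-75 forms (Rx 2). [2 rule applications]
E-58 needs fewer.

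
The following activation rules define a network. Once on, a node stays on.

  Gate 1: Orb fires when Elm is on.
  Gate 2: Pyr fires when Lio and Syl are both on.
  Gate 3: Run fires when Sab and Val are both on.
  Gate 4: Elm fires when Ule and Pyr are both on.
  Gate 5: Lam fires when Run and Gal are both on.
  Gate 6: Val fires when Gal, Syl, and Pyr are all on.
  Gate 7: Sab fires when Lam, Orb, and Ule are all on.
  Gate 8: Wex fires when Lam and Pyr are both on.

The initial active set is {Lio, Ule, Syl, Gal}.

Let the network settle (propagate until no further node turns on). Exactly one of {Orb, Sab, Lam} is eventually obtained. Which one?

Gate 2: Lio and Syl on → Pyr on.
Ule and Pyr are on, so Elm fires (Gate 4).
Gate 1: Elm on → Orb on.
Sab would need Lam, Orb, and Ule (Gate 7), but Lam never turns on. Lam would need Run and Gal (Gate 5), but Run never turns on.

Orb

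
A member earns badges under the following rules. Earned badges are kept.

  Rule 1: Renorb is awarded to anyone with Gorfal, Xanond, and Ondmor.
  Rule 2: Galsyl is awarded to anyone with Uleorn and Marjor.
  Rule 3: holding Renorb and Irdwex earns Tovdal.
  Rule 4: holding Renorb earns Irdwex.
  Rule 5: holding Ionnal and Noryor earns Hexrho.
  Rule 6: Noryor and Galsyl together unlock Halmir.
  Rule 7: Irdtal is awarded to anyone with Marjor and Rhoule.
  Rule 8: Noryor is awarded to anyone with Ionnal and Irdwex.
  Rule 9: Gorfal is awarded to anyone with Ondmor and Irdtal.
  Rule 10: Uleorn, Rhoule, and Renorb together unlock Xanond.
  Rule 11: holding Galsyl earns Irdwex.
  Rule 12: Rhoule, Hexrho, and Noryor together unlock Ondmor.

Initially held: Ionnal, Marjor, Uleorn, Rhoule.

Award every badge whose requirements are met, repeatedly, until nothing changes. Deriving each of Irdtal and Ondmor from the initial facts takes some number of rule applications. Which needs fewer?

Irdtal: With Marjor and Rhoule, Irdtal is earned (Rule 7). [1 rule application]
Ondmor: With Uleorn and Marjor, Galsyl is earned (Rule 2). With Galsyl, Irdwex is earned (Rule 11). With Ionnal and Irdwex, Noryor is earned (Rule 8). With Ionnal and Noryor, Hexrho is earned (Rule 5). With Rhoule, Hexrho, and Noryor, Ondmor is earned (Rule 12). [5 rule applications]
Irdtal needs fewer.

Irdtal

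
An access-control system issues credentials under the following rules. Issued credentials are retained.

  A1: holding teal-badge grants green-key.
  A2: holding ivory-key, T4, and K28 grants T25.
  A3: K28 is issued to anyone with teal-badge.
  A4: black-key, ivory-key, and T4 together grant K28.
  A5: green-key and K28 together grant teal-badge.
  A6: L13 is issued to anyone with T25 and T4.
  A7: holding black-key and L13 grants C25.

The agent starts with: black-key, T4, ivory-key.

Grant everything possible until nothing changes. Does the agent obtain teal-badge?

teal-badge would need green-key and K28 (A5), but green-key is never granted.

No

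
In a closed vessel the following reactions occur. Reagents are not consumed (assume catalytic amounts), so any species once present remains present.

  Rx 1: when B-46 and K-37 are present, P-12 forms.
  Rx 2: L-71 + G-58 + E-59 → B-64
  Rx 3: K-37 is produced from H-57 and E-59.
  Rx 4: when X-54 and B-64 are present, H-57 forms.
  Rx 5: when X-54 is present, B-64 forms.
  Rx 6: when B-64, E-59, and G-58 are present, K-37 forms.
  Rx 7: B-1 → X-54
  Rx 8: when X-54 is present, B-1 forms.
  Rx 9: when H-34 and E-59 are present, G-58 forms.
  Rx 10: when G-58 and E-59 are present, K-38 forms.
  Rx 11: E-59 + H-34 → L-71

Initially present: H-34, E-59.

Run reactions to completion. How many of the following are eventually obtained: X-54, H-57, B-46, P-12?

X-54 would need B-1 (Rx 7), but B-1 never forms.
H-57 would need X-54 and B-64 (Rx 4), but X-54 never forms.
No rule produces B-46, and it is not given.
P-12 would need B-46 and K-37 (Rx 1), but B-46 never forms.
None of the 4 are reached.

0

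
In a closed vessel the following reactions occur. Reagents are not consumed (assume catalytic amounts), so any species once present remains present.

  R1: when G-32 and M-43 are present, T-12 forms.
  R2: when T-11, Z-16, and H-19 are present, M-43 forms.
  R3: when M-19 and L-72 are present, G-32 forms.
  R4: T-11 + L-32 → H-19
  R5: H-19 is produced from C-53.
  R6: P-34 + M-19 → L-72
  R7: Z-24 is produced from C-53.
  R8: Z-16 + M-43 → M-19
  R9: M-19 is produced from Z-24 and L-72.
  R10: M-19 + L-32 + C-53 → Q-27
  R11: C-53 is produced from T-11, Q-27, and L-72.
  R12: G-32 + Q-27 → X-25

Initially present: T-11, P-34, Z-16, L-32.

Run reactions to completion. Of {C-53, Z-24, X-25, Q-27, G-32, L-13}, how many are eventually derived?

1

T-11 and L-32 present → H-19 forms (R4).
T-11, Z-16, and H-19 present → M-43 forms (R2).
Z-16 and M-43 present → M-19 forms (R8).
P-34 and M-19 present → L-72 forms (R6).
M-19 and L-72 present → G-32 forms (R3).
C-53 would need T-11, Q-27, and L-72 (R11), but Q-27 never forms.
Z-24 would need C-53 (R7), but C-53 never forms.
X-25 would need G-32 and Q-27 (R12), but Q-27 never forms.
Q-27 would need M-19, L-32, and C-53 (R10), but C-53 never forms.
G-32: reached.
No rule produces L-13, and it is not given.
Reached: G-32 — 1 of the 6.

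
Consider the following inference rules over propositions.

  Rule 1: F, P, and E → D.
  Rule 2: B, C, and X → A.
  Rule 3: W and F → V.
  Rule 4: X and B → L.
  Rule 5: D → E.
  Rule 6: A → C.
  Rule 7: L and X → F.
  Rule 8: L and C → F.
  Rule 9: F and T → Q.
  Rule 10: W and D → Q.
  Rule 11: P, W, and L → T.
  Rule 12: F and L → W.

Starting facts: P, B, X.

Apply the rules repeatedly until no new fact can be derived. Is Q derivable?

X and B hold, so L follows (Rule 4).
L and X hold, so F follows (Rule 7).
F and L hold, so W follows (Rule 12).
From P, W, and L, Rule 11 gives T.
From F and T, Rule 9 gives Q.

Yes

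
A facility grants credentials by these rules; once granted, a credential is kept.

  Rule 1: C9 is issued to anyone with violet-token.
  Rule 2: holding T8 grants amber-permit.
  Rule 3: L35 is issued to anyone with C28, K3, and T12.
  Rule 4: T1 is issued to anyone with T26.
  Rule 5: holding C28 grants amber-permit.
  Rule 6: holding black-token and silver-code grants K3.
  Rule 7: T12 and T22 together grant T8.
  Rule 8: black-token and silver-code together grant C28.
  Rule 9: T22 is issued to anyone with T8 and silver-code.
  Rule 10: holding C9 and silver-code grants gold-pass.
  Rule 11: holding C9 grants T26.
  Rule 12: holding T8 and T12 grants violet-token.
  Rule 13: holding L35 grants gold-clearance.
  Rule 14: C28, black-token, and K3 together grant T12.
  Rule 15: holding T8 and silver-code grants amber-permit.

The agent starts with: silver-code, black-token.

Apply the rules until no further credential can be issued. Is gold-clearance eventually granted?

Holding black-token and silver-code grants K3 (Rule 6).
Holding black-token and silver-code grants C28 (Rule 8).
Holding C28, black-token, and K3 grants T12 (Rule 14).
Holding C28, K3, and T12 grants L35 (Rule 3).
Holding L35 grants gold-clearance (Rule 13).

Yes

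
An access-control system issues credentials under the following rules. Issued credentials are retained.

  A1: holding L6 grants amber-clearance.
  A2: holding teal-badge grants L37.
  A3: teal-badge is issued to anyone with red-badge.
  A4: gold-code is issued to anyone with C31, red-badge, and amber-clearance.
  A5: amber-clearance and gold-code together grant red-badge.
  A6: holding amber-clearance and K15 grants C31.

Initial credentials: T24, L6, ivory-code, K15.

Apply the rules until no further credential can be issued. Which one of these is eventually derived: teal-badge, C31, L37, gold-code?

Holding L6 grants amber-clearance (A1).
Holding amber-clearance and K15 grants C31 (A6).
gold-code would need C31, red-badge, and amber-clearance (A4), but red-badge is never granted. L37 would need teal-badge (A2), but teal-badge is never granted. teal-badge would need red-badge (A3), but red-badge is never granted.

C31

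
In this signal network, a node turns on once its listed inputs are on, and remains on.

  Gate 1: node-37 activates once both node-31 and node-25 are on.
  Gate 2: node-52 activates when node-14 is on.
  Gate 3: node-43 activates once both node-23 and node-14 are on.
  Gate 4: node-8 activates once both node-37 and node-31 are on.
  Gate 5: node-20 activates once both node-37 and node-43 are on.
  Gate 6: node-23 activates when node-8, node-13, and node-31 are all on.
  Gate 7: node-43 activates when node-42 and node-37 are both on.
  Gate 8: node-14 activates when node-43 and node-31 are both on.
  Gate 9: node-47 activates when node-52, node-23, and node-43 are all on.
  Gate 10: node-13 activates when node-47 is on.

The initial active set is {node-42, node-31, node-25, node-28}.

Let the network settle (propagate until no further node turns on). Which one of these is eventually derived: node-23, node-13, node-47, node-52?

node-52

Gate 1: node-31 and node-25 on → node-37 on.
node-42 and node-37 are on, so node-43 activates (Gate 7).
Gate 8: node-43 and node-31 on → node-14 on.
Gate 2: node-14 on → node-52 on.
node-13 would need node-47 (Gate 10), but node-47 never turns on. node-23 would need node-8, node-13, and node-31 (Gate 6), but node-13 never turns on. node-47 would need node-52, node-23, and node-43 (Gate 9), but node-23 never turns on.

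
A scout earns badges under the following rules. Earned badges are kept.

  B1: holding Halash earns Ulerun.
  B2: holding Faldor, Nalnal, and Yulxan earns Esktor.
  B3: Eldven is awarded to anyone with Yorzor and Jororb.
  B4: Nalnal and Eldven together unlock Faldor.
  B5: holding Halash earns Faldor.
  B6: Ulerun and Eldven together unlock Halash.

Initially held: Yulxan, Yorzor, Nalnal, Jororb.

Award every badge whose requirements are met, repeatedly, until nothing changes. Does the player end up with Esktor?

With Yorzor and Jororb, Eldven is earned (B3).
With Nalnal and Eldven, Faldor is earned (B4).
With Faldor, Nalnal, and Yulxan, Esktor is earned (B2).

Yes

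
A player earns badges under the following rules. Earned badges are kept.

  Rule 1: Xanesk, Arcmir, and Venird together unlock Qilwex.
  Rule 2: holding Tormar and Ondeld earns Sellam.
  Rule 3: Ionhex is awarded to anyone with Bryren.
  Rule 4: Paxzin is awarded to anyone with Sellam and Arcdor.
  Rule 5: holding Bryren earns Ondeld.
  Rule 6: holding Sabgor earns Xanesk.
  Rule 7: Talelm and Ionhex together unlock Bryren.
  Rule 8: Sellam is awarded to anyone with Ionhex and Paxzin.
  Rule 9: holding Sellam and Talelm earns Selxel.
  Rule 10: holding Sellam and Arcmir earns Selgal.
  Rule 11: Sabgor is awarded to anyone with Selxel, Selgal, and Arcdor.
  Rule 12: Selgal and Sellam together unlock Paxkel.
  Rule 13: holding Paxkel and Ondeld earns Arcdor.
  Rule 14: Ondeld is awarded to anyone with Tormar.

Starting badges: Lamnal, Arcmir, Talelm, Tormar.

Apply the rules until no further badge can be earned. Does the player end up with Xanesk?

With Tormar, Ondeld is earned (Rule 14).
With Tormar and Ondeld, Sellam is earned (Rule 2).
With Sellam and Talelm, Selxel is earned (Rule 9).
With Sellam and Arcmir, Selgal is earned (Rule 10).
With Selgal and Sellam, Paxkel is earned (Rule 12).
With Paxkel and Ondeld, Arcdor is earned (Rule 13).
With Selxel, Selgal, and Arcdor, Sabgor is earned (Rule 11).
With Sabgor, Xanesk is earned (Rule 6).

Yes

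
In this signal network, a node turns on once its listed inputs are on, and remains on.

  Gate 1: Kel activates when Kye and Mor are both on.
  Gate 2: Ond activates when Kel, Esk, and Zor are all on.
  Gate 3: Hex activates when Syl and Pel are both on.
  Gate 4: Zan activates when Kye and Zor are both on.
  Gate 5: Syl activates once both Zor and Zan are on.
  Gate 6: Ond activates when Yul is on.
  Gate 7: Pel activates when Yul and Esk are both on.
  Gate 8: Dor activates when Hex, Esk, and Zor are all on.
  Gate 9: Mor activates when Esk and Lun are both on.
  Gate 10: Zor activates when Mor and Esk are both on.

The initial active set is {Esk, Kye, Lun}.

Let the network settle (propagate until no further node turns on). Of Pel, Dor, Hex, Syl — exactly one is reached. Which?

Syl

Esk and Lun are on, so Mor activates (Gate 9).
Gate 10: Mor and Esk on → Zor on.
Kye and Zor are on, so Zan activates (Gate 4).
Gate 5: Zor and Zan on → Syl on.
Pel would need Yul and Esk (Gate 7), but Yul never turns on. Hex would need Syl and Pel (Gate 3), but Pel never turns on. Dor would need Hex, Esk, and Zor (Gate 8), but Hex never turns on.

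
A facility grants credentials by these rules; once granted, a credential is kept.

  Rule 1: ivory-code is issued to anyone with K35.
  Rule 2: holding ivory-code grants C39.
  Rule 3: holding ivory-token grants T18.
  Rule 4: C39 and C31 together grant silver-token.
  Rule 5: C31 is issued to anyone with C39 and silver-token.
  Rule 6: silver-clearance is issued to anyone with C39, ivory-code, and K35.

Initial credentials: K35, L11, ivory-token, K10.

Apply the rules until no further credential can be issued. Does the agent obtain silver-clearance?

Yes

Holding K35 grants ivory-code (Rule 1).
Holding ivory-code grants C39 (Rule 2).
Holding C39, ivory-code, and K35 grants silver-clearance (Rule 6).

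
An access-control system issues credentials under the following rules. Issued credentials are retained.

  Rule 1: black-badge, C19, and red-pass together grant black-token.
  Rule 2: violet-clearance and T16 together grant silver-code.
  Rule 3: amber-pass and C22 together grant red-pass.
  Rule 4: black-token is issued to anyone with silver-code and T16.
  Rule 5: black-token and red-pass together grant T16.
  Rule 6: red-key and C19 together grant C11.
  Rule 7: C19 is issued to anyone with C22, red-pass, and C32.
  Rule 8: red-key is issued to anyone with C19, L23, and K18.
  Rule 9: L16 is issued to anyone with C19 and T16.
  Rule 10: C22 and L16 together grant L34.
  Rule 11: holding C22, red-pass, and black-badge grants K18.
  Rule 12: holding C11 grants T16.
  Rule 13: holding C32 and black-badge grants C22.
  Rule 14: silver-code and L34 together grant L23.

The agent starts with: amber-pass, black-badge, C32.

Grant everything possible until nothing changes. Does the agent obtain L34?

Yes

Holding C32 and black-badge grants C22 (Rule 13).
Holding amber-pass and C22 grants red-pass (Rule 3).
Holding C22, red-pass, and C32 grants C19 (Rule 7).
Holding black-badge, C19, and red-pass grants black-token (Rule 1).
Holding black-token and red-pass grants T16 (Rule 5).
Holding C19 and T16 grants L16 (Rule 9).
Holding C22 and L16 grants L34 (Rule 10).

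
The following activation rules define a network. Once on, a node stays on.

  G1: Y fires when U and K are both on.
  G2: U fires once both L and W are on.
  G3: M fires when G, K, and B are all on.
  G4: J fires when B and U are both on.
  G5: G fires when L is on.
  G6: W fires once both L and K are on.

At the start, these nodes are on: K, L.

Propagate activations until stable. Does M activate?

No

M would need G, K, and B (G3), but B never turns on.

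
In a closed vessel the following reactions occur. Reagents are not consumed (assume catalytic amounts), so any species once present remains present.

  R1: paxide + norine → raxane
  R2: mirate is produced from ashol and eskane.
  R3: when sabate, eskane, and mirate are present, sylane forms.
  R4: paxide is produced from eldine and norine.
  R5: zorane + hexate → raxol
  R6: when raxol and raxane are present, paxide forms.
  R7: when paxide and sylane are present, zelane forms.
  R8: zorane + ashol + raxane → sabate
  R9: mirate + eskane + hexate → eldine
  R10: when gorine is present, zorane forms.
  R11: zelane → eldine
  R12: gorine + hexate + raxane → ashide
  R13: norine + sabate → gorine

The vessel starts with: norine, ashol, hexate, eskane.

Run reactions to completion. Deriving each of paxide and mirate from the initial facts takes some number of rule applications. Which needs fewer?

mirate: ashol and eskane present → mirate forms (R2). [1 rule application]
paxide: ashol and eskane present → mirate forms (R2). mirate, eskane, and hexate present → eldine forms (R9). eldine and norine present → paxide forms (R4). [3 rule applications]
mirate needs fewer.

mirate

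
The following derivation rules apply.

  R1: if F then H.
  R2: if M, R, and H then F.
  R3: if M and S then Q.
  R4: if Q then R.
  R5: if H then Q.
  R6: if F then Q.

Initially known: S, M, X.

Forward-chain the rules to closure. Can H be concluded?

H would need F (R1), but F is never established.

No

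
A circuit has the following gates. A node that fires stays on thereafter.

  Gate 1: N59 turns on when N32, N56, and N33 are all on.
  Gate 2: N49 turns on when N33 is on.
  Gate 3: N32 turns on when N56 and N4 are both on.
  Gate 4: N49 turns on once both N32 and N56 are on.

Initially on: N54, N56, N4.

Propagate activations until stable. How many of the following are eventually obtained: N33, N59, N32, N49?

2

Gate 3: N56 and N4 on → N32 on.
N32 and N56 are on, so N49 turns on (Gate 4).
No rule produces N33, and it is not given.
N59 would need N32, N56, and N33 (Gate 1), but N33 never turns on.
N32: reached.
N49: reached.
Reached: N32 and N49 — 2 of the 4.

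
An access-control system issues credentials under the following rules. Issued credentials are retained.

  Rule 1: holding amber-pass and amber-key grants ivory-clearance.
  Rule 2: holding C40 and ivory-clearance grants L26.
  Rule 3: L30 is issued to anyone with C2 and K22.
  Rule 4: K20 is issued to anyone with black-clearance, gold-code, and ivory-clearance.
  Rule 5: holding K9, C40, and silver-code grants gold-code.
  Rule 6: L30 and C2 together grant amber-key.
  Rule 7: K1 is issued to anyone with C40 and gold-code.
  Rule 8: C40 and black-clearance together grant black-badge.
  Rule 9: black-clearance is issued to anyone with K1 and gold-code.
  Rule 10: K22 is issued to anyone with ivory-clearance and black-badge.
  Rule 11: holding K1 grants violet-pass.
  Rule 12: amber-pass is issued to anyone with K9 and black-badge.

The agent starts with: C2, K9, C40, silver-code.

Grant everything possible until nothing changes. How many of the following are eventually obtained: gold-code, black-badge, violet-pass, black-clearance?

Holding K9, C40, and silver-code grants gold-code (Rule 5).
Holding C40 and gold-code grants K1 (Rule 7).
Holding K1 grants violet-pass (Rule 11).
Holding K1 and gold-code grants black-clearance (Rule 9).
Holding C40 and black-clearance grants black-badge (Rule 8).
gold-code: reached.
black-badge: reached.
violet-pass: reached.
black-clearance: reached.
All 4 are reached.

4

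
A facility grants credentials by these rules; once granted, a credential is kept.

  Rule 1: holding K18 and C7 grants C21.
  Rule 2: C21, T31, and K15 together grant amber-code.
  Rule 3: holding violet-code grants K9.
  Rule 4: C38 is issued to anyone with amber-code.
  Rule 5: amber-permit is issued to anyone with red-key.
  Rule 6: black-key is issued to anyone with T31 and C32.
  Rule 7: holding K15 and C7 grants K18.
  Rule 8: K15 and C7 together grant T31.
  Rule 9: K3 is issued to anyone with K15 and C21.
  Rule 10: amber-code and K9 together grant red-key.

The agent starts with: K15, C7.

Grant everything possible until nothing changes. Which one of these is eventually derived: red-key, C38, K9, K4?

Holding K15 and C7 grants T31 (Rule 8).
Holding K15 and C7 grants K18 (Rule 7).
Holding K18 and C7 grants C21 (Rule 1).
Holding C21, T31, and K15 grants amber-code (Rule 2).
Holding amber-code grants C38 (Rule 4).
K9 would need violet-code (Rule 3), but violet-code is never granted. No rule produces K4, and it is not given. red-key would need amber-code and K9 (Rule 10), but K9 is never granted.

C38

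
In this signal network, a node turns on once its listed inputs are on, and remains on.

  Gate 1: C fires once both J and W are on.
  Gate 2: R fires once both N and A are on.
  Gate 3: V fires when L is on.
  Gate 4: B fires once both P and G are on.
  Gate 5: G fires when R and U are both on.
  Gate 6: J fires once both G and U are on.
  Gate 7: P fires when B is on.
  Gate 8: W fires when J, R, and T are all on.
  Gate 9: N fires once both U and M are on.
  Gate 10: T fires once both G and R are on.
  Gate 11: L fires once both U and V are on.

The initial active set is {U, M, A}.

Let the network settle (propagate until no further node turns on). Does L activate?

L would need U and V (Gate 11), but V never turns on.

No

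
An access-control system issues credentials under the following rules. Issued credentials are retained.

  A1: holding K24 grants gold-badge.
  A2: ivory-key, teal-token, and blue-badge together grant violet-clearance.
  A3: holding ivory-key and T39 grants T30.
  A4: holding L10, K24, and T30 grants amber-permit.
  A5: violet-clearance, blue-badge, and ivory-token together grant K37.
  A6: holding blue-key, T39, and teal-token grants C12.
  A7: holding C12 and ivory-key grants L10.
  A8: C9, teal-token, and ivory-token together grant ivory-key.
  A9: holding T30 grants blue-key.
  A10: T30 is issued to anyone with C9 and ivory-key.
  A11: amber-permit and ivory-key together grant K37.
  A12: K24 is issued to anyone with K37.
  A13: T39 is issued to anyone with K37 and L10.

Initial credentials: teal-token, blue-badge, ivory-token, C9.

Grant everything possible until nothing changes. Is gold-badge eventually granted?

Holding C9, teal-token, and ivory-token grants ivory-key (A8).
Holding ivory-key, teal-token, and blue-badge grants violet-clearance (A2).
Holding violet-clearance, blue-badge, and ivory-token grants K37 (A5).
Holding K37 grants K24 (A12).
Holding K24 grants gold-badge (A1).

Yes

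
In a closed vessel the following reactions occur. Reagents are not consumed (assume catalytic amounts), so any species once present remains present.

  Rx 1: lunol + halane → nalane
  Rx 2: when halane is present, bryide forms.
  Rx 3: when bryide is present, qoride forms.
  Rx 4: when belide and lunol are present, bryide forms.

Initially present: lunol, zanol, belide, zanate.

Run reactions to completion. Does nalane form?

No

nalane would need lunol and halane (Rx 1), but halane never forms.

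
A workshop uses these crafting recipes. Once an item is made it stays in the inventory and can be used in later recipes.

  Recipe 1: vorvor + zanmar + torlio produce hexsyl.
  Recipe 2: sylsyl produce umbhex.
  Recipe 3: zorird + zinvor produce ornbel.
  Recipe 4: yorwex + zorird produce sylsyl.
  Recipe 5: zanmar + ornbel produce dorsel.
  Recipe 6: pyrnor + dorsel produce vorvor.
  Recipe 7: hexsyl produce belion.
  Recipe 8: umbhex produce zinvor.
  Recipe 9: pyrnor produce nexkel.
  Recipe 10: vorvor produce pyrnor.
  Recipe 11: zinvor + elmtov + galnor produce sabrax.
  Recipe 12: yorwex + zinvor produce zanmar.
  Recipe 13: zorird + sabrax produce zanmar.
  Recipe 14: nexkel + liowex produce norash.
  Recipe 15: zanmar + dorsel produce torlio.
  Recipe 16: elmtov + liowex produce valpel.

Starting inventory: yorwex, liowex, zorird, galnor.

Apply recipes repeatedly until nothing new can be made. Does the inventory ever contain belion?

belion would need hexsyl (Recipe 7), but hexsyl is never obtained.

No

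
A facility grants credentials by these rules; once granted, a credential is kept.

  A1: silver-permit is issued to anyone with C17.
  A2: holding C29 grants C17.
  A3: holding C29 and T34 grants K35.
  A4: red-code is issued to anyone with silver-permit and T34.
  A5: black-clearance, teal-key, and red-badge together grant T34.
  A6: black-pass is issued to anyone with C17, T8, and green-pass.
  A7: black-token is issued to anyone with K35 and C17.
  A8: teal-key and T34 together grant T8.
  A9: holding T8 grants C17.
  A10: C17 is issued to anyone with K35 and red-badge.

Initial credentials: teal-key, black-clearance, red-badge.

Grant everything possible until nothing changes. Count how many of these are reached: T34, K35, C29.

Holding black-clearance, teal-key, and red-badge grants T34 (A5).
T34: reached.
K35 would need C29 and T34 (A3), but C29 is never granted.
No rule produces C29, and it is not given.
Reached: T34 — 1 of the 3.

1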